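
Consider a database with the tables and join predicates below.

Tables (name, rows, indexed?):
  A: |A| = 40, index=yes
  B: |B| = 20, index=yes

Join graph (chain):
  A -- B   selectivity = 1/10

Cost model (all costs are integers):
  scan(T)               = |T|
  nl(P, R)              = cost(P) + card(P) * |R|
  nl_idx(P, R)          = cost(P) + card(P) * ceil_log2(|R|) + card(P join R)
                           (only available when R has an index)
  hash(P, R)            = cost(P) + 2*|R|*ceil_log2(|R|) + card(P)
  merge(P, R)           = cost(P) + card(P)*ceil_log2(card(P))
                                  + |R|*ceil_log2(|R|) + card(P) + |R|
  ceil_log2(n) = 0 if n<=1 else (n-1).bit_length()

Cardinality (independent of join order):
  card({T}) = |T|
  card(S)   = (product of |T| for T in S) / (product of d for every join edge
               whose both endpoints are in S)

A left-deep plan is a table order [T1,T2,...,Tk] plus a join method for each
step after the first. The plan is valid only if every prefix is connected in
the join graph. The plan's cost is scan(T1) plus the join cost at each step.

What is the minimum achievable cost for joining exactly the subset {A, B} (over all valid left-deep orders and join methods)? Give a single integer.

220

Selinger DP over subsets of {A,B}:
  {A}: scan cost=40, card=40
  {B}: scan cost=20, card=20
  {AB}: card=80; try (A,nl_idx)→220, (B,hash)→280, (B,nl_idx)→320, (A,merge)→420, (B,merge)→440, (A,hash)→520 …(+2); best=220 via (A,nl_idx)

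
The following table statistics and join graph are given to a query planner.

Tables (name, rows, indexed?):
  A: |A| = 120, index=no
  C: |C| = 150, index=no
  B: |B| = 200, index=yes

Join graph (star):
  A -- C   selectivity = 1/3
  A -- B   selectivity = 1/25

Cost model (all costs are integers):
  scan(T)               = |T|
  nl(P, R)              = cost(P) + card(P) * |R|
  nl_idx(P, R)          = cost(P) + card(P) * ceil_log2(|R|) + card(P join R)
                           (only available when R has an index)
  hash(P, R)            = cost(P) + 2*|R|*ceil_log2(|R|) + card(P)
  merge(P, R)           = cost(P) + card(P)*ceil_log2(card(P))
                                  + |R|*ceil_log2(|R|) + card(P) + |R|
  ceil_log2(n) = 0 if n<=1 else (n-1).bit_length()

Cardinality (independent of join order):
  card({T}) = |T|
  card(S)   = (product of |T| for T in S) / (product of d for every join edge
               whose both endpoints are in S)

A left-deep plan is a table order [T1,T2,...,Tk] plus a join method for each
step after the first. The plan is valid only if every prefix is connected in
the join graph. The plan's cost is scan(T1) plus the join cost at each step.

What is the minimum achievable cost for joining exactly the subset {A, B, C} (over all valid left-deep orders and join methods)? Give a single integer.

5400

Selinger DP over subsets of {A,B,C}:
  {A}: scan cost=120, card=120
  {C}: scan cost=150, card=150
  {B}: scan cost=200, card=200
  {AC}: card=6000; try (A,hash)→1980, (C,merge)→2430, (A,merge)→2460, (C,hash)→2640, (C,nl)→18120, (A,nl)→18150; best=1980 via (A,hash)
  {AB}: card=960; try (B,nl_idx)→2040, (A,hash)→2080, (B,merge)→2880, (A,merge)→2960, (B,hash)→3440, (B,nl)→24120 …(+1); best=2040 via (B,nl_idx)
  {ABC}: card=48000; try (C,hash)→5400, (B,hash)→11180, (C,merge)→13950, (B,merge)→87780, (B,nl_idx)→97980, (C,nl)→146040 …(+1); best=5400 via (C,hash)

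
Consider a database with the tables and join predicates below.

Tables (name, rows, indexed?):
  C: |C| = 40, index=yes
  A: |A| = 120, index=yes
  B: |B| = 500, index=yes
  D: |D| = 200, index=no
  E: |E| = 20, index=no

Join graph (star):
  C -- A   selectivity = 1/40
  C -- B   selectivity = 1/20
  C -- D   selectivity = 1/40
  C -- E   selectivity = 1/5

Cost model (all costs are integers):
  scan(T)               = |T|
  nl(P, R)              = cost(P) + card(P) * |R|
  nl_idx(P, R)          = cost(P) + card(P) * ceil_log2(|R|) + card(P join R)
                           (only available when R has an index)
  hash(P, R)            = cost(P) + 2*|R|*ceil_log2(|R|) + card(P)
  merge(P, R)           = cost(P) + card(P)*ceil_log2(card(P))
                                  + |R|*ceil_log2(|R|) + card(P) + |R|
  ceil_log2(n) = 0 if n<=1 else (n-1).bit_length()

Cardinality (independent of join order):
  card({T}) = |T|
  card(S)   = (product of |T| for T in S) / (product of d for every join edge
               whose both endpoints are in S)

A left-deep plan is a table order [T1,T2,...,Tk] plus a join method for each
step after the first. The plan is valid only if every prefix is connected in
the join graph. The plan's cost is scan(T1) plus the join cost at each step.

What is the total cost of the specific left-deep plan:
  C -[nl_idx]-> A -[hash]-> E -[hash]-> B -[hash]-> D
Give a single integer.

25440

step 1: scan C: cost=40, card=40
step 2: join A via nl_idx
    card(P join A) = 40*120/(40) = 120
    cost = 40 + 40*7 + 120 = 440
step 3: join E via hash
    card(P join E) = 120*20/(5) = 480
    cost = 440 + 2*20*5 + 120 = 760
step 4: join B via hash
    card(P join B) = 480*500/(20) = 12000
    cost = 760 + 2*500*9 + 480 = 10240
step 5: join D via hash
    card(P join D) = 12000*200/(40) = 60000
    cost = 10240 + 2*200*8 + 12000 = 25440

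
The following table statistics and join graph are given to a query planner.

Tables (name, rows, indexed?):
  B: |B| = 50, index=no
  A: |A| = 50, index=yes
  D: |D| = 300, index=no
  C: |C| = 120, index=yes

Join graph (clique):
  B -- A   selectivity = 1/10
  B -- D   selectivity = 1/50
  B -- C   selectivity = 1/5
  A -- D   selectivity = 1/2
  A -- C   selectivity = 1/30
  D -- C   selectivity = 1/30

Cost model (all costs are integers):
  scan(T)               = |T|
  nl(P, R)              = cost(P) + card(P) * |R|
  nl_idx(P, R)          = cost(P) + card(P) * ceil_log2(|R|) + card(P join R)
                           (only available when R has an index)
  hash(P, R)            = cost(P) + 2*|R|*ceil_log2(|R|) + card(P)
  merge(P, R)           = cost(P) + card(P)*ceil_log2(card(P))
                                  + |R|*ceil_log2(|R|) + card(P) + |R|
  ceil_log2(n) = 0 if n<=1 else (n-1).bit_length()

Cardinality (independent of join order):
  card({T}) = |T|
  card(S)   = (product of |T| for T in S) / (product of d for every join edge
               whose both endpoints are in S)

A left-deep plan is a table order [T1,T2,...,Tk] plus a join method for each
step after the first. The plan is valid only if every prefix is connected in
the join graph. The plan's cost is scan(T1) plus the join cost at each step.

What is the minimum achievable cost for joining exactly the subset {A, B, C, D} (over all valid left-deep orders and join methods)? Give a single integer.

4020

Selinger DP over subsets of {A,B,C,D}:
  {B}: scan cost=50, card=50
  {A}: scan cost=50, card=50
  {D}: scan cost=300, card=300
  {C}: scan cost=120, card=120
  {AB}: card=250; try (A,nl_idx)→600, (B,hash)→700, (A,hash)→700, (B,merge)→750, (A,merge)→750, (B,nl)→2550 …(+1); best=600 via (A,nl_idx)
  {BD}: card=300; try (B,hash)→1200, (D,merge)→3400, (B,merge)→3650, (D,hash)→5500, (D,nl)→15050, (B,nl)→15300; best=1200 via (B,hash)
  {BC}: card=1200; try (B,hash)→840, (C,merge)→1360, (B,merge)→1430, (C,nl_idx)→1600, (C,hash)→1780, (C,nl)→6050 …(+1); best=840 via (B,hash)
  {AD}: card=7500; try (A,hash)→1200, (D,merge)→3400, (A,merge)→3650, (D,hash)→5500, (A,nl_idx)→9600, (D,nl)→15050 …(+1); best=1200 via (A,hash)
  {AC}: card=200; try (C,nl_idx)→600, (A,hash)→840, (A,nl_idx)→1040, (C,merge)→1360, (A,merge)→1430, (C,hash)→1780 …(+2); best=600 via (C,nl_idx)
  {CD}: card=1200; try (C,hash)→2280, (C,nl_idx)→3600, (D,merge)→4080, (C,merge)→4260, (D,hash)→5640, (D,nl)→36120 …(+1); best=2280 via (C,hash)
  {ABD}: card=750; try (A,hash)→2100, (A,nl_idx)→3750, (A,merge)→4550, (D,merge)→5850, (D,hash)→6250, (B,hash)→9300 …(+4); best=2100 via (A,hash)
  {ABC}: card=200; try (B,hash)→1400, (C,hash)→2530, (C,nl_idx)→2550, (A,hash)→2640, (B,merge)→2750, (C,merge)→3810 …(+5); best=1400 via (B,hash)
  {BCD}: card=240; try (C,hash)→3180, (C,nl_idx)→3540, (B,hash)→4080, (C,merge)→5160, (D,hash)→7440, (B,merge)→17030 …(+4); best=3180 via (C,hash)
  {ACD}: card=1000; try (A,hash)→4080, (D,merge)→5400, (D,hash)→6200, (C,hash)→10380, (A,nl_idx)→10480, (A,merge)→17030 …(+5); best=4080 via (A,hash)
  {ABCD}: card=20; try (A,hash)→4020, (C,hash)→4530, (A,nl_idx)→4640, (B,hash)→5680, (A,merge)→5690, (D,merge)→6200 …(+8); best=4020 via (A,hash)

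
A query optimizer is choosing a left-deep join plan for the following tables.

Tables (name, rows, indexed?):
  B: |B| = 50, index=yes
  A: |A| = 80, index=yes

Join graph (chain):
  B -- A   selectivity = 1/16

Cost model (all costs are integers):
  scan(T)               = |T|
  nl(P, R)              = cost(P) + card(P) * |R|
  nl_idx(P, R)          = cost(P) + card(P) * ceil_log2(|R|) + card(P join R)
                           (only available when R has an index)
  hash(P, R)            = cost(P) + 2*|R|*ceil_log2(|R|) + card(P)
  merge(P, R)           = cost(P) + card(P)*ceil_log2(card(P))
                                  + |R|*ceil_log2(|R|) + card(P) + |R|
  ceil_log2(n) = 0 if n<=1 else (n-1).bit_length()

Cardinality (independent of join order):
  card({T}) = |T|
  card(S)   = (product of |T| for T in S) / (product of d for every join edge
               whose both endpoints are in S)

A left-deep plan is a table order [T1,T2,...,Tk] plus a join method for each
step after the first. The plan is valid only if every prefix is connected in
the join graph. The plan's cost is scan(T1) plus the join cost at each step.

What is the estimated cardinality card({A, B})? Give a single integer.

Tables in S: A(80), B(50)
Edges inside S: B-A(d=16)
numerator = 80 * 50 = 4000
denominator = 16 = 16
card(S) = 4000 / 16 = 250

250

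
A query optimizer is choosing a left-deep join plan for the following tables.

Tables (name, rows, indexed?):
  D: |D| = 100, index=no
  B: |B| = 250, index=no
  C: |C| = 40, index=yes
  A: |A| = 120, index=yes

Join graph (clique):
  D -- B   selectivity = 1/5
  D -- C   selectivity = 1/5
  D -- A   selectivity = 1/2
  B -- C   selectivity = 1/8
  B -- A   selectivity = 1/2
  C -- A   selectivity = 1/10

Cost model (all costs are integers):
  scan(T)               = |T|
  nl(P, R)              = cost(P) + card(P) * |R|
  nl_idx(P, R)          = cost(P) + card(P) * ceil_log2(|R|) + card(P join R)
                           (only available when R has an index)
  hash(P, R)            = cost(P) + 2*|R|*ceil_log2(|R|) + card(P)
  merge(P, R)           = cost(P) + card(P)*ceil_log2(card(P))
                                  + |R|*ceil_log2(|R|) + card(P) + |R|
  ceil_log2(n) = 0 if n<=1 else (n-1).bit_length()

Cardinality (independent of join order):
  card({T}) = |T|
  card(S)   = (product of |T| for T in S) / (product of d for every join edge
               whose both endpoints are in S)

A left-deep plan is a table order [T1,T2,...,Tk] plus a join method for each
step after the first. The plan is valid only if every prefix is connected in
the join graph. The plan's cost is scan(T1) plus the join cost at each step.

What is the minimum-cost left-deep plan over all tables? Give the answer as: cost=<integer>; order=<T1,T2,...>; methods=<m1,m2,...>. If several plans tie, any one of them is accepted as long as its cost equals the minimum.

Selinger DP (subsets sized 1..n):
  {D}: scan cost=100, card=100
  {B}: scan cost=250, card=250
  {C}: scan cost=40, card=40
  {A}: scan cost=120, card=120
  {BD}: card=5000; try (D,hash)→1900, (B,merge)→3150, (D,merge)→3300, (B,hash)→4200, (B,nl)→25100, (D,nl)→25250; best=1900 via (D,hash)
  {CD}: card=800; try (C,hash)→680, (D,merge)→1120, (C,merge)→1180, (D,hash)→1480, (C,nl_idx)→1500, (D,nl)→4040 …(+1); best=680 via (C,hash)
  {AD}: card=6000; try (D,hash)→1640, (A,merge)→1860, (D,merge)→1880, (A,hash)→1880, (A,nl_idx)→6800, (A,nl)→12100 …(+1); best=1640 via (D,hash)
  {BC}: card=1250; try (C,hash)→980, (B,merge)→2570, (C,merge)→2780, (C,nl_idx)→3000, (B,hash)→4080, (B,nl)→10040 …(+1); best=980 via (C,hash)
  {AB}: card=15000; try (A,hash)→2180, (B,merge)→3330, (A,merge)→3460, (B,hash)→4240, (A,nl_idx)→17000, (B,nl)→30120 …(+1); best=2180 via (A,hash)
  {AC}: card=480; try (C,hash)→720, (A,nl_idx)→800, (A,merge)→1280, (C,nl_idx)→1320, (C,merge)→1360, (A,hash)→1760 …(+2); best=720 via (C,hash)
  {BCD}: card=5000; try (D,hash)→3630, (B,hash)→5480, (C,hash)→7380, (B,merge)→11730, (D,merge)→16780, (C,nl_idx)→36900 …(+4); best=3630 via (D,hash)
  {ABD}: card=150000; try (A,hash)→8580, (B,hash)→11640, (D,hash)→18580, (A,merge)→72860, (B,merge)→87890, (A,nl_idx)→186900 …(+4); best=8580 via (A,hash)
  {ACD}: card=4800; try (D,hash)→2600, (A,hash)→3160, (D,merge)→6320, (C,hash)→8120, (A,merge)→10440, (A,nl_idx)→11080 …(+5); best=2600 via (D,hash)
  {ABC}: card=7500; try (A,hash)→3910, (B,hash)→5200, (B,merge)→7770, (A,merge)→16940, (A,nl_idx)→17230, (C,hash)→17660 …(+5); best=3910 via (A,hash)
  {ABCD}: card=15000; try (A,hash)→10310, (B,hash)→11400, (D,hash)→12810, (A,nl_idx)→53630, (B,merge)→72050, (A,merge)→74590 …(+8); best=10310 via (A,hash)

cost=10310; order=B,C,D,A; methods=hash,hash,hash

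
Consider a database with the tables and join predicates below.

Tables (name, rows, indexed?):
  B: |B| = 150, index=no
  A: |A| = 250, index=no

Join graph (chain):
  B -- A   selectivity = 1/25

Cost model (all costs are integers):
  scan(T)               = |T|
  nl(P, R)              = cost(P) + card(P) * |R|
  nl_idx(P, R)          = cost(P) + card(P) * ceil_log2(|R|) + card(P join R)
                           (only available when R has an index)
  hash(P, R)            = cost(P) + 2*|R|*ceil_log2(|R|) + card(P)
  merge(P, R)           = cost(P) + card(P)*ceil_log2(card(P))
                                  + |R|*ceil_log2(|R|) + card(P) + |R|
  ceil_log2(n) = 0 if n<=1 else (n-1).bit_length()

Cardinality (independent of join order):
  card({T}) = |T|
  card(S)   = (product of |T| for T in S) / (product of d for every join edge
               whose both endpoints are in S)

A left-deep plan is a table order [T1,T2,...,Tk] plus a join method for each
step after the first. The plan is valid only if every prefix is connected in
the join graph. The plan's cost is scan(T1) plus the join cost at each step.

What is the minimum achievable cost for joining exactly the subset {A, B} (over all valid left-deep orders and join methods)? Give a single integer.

Selinger DP over subsets of {A,B}:
  {B}: scan cost=150, card=150
  {A}: scan cost=250, card=250
  {AB}: card=1500; try (B,hash)→2900, (A,merge)→3750, (B,merge)→3850, (A,hash)→4300, (A,nl)→37650, (B,nl)→37750; best=2900 via (B,hash)

2900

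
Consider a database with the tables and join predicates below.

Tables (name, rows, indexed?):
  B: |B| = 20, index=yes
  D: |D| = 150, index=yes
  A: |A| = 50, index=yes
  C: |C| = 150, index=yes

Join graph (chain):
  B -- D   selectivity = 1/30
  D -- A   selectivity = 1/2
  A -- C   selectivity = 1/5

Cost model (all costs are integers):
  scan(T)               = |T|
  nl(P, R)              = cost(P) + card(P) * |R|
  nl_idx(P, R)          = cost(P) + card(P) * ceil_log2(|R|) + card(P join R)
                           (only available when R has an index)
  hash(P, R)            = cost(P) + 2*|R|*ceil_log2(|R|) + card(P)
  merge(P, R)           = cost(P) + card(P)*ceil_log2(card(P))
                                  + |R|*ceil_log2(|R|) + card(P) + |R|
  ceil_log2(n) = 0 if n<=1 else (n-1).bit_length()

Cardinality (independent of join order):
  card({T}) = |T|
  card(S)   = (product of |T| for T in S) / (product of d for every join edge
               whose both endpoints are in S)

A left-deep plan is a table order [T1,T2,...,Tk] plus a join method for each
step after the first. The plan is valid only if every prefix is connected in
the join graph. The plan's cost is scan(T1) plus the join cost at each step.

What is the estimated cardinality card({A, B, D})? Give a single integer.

Tables in S: A(50), B(20), D(150)
Edges inside S: B-D(d=30), D-A(d=2)
numerator = 50 * 20 * 150 = 150000
denominator = 30 * 2 = 60
card(S) = 150000 / 60 = 2500

2500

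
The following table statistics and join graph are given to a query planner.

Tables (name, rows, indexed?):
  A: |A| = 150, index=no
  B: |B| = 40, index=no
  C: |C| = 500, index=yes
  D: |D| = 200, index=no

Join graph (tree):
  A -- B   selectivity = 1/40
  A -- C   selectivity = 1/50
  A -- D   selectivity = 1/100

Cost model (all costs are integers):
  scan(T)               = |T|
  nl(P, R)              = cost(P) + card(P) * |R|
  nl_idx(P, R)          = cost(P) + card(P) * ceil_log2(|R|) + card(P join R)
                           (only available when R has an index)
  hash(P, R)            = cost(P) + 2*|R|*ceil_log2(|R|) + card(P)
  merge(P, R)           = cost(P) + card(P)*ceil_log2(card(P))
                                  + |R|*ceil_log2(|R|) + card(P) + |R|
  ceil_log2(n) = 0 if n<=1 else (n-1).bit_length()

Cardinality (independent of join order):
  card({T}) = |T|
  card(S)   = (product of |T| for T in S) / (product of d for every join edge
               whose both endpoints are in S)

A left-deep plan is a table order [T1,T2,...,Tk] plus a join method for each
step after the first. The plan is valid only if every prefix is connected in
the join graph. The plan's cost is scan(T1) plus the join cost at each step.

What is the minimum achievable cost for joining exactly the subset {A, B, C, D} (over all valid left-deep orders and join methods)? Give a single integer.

8330

Selinger DP over subsets of {A,B,C,D}:
  {A}: scan cost=150, card=150
  {B}: scan cost=40, card=40
  {C}: scan cost=500, card=500
  {D}: scan cost=200, card=200
  {AB}: card=150; try (B,hash)→780, (A,merge)→1670, (B,merge)→1780, (A,hash)→2480, (A,nl)→6040, (B,nl)→6150; best=780 via (B,hash)
  {AC}: card=1500; try (C,nl_idx)→3000, (A,hash)→3400, (C,merge)→6500, (A,merge)→6850, (C,hash)→9300, (C,nl)→75150 …(+1); best=3000 via (C,nl_idx)
  {AD}: card=300; try (A,hash)→2800, (D,merge)→3300, (A,merge)→3350, (D,hash)→3500, (D,nl)→30150, (A,nl)→30200; best=2800 via (A,hash)
  {ABC}: card=1500; try (C,nl_idx)→3630, (B,hash)→4980, (C,merge)→7130, (C,hash)→9930, (B,merge)→21280, (B,nl)→63000 …(+1); best=3630 via (C,nl_idx)
  {ABD}: card=300; try (B,hash)→3580, (D,merge)→3930, (D,hash)→4130, (B,merge)→6080, (B,nl)→14800, (D,nl)→30780; best=3580 via (B,hash)
  {ACD}: card=3000; try (D,hash)→7700, (C,nl_idx)→8500, (C,merge)→10800, (C,hash)→12100, (D,merge)→22800, (C,nl)→152800 …(+1); best=7700 via (D,hash)
  {ABCD}: card=3000; try (D,hash)→8330, (C,nl_idx)→9280, (B,hash)→11180, (C,merge)→11580, (C,hash)→12880, (D,merge)→23430 …(+4); best=8330 via (D,hash)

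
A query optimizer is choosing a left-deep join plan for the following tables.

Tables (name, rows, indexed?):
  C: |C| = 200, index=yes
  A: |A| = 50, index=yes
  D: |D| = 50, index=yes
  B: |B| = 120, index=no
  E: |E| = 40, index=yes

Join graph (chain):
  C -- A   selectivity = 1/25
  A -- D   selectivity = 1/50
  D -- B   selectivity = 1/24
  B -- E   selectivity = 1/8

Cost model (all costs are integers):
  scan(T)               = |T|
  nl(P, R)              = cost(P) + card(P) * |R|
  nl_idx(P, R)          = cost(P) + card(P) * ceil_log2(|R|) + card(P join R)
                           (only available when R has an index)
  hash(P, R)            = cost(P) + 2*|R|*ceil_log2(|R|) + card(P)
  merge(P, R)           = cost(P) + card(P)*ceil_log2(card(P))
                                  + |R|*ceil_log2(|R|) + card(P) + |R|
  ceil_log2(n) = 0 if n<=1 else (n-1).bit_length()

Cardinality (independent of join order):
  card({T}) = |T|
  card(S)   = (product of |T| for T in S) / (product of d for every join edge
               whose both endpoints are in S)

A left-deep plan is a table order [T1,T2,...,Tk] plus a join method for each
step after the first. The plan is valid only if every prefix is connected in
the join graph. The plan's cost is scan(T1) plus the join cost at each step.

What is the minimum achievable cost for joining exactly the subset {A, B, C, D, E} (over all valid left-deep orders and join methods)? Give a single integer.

5760

Selinger DP over subsets of {A,B,C,D,E}:
  {C}: scan cost=200, card=200
  {A}: scan cost=50, card=50
  {D}: scan cost=50, card=50
  {B}: scan cost=120, card=120
  {E}: scan cost=40, card=40
  {AC}: card=400; try (C,nl_idx)→850, (A,hash)→1000, (A,nl_idx)→1800, (C,merge)→2200, (A,merge)→2350, (C,hash)→3300 …(+2); best=850 via (C,nl_idx)
  {AD}: card=50; try (D,nl_idx)→400, (A,nl_idx)→400, (D,hash)→700, (A,hash)→700, (D,merge)→750, (A,merge)→750 …(+2); best=400 via (D,nl_idx)
  {BD}: card=250; try (D,hash)→840, (D,nl_idx)→1090, (B,merge)→1360, (D,merge)→1430, (B,hash)→1780, (B,nl)→6050 …(+1); best=840 via (D,hash)
  {BE}: card=600; try (E,hash)→720, (B,merge)→1280, (E,merge)→1360, (E,nl_idx)→1440, (B,hash)→1760, (B,nl)→4840 …(+1); best=720 via (E,hash)
  {ACD}: card=400; try (C,nl_idx)→1200, (D,hash)→1850, (C,merge)→2550, (D,nl_idx)→3650, (C,hash)→3650, (D,merge)→5200 …(+2); best=1200 via (C,nl_idx)
  {ABD}: card=250; try (A,hash)→1690, (B,merge)→1710, (B,hash)→2130, (A,nl_idx)→2590, (A,merge)→3440, (B,nl)→6400 …(+1); best=1690 via (A,hash)
  {BDE}: card=1250; try (E,hash)→1570, (D,hash)→1920, (E,merge)→3370, (E,nl_idx)→3590, (D,nl_idx)→5570, (D,merge)→7670 …(+2); best=1570 via (E,hash)
  {ABCD}: card=2000; try (B,hash)→3280, (C,hash)→5140, (C,nl_idx)→5690, (C,merge)→5740, (B,merge)→6160, (B,nl)→49200 …(+1); best=3280 via (B,hash)
  {ABDE}: card=1250; try (E,hash)→2420, (A,hash)→3420, (E,merge)→4220, (E,nl_idx)→4440, (A,nl_idx)→10320, (E,nl)→11690 …(+2); best=2420 via (E,hash)
  {ABCDE}: card=10000; try (E,hash)→5760, (C,hash)→6870, (C,merge)→19220, (C,nl_idx)→22420, (E,nl_idx)→25280, (E,merge)→27560 …(+2); best=5760 via (E,hash)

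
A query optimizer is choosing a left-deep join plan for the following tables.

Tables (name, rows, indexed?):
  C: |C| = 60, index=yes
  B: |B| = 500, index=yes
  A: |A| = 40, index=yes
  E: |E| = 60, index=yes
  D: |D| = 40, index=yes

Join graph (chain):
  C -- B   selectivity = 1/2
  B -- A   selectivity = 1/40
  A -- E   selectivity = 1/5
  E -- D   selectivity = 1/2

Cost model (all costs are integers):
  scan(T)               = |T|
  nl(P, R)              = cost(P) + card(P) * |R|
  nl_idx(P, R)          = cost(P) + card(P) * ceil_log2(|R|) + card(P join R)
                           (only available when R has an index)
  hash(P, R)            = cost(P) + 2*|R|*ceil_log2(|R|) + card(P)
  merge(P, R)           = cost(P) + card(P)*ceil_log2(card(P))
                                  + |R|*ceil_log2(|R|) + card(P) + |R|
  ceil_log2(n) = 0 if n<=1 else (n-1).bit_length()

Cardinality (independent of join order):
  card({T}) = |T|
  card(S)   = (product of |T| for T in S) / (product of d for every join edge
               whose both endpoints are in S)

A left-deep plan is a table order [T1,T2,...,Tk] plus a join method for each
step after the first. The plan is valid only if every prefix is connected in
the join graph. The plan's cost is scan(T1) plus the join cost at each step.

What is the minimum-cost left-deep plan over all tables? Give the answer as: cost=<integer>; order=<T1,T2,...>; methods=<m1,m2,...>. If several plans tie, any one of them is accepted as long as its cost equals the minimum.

Selinger DP (subsets sized 1..n):
  {C}: scan cost=60, card=60
  {B}: scan cost=500, card=500
  {A}: scan cost=40, card=40
  {E}: scan cost=60, card=60
  {D}: scan cost=40, card=40
  {BC}: card=15000; try (C,hash)→1720, (B,merge)→5480, (C,merge)→5920, (B,hash)→9120, (B,nl_idx)→15600, (C,nl_idx)→18500 …(+2); best=1720 via (C,hash)
  {AB}: card=500; try (B,nl_idx)→900, (A,hash)→1480, (A,nl_idx)→4000, (B,merge)→5320, (A,merge)→5780, (B,hash)→9080 …(+2); best=900 via (B,nl_idx)
  {AE}: card=480; try (A,hash)→600, (E,merge)→740, (E,nl_idx)→760, (A,merge)→760, (E,hash)→800, (A,nl_idx)→900 …(+2); best=600 via (A,hash)
  {DE}: card=1200; try (D,hash)→600, (E,merge)→740, (D,merge)→760, (E,hash)→800, (E,nl_idx)→1480, (D,nl_idx)→1620 …(+2); best=600 via (D,hash)
  {ABC}: card=15000; try (C,hash)→2120, (C,merge)→6320, (A,hash)→17200, (C,nl_idx)→18900, (C,nl)→30900, (A,nl_idx)→106720 …(+2); best=2120 via (C,hash)
  {ABE}: card=6000; try (E,hash)→2120, (E,merge)→6320, (E,nl_idx)→9900, (B,hash)→10080, (B,merge)→10400, (B,nl_idx)→10920 …(+2); best=2120 via (E,hash)
  {ADE}: card=9600; try (D,hash)→1560, (A,hash)→2280, (D,merge)→5680, (D,nl_idx)→13080, (A,merge)→15280, (A,nl_idx)→17400 …(+2); best=1560 via (D,hash)
  {ABCE}: card=180000; try (C,hash)→8840, (E,hash)→17840, (C,merge)→86540, (C,nl_idx)→218120, (E,merge)→227540, (E,nl_idx)→272120 …(+2); best=8840 via (C,hash)
  {ABDE}: card=120000; try (D,hash)→8600, (B,hash)→20160, (D,merge)→86400, (B,merge)→150560, (D,nl_idx)→158120, (B,nl_idx)→207960 …(+2); best=8600 via (D,hash)
  {ABCDE}: card=3600000; try (C,hash)→129320, (D,hash)→189320, (C,merge)→2169020, (D,merge)→3429120, (C,nl_idx)→4328600, (D,nl_idx)→4688840 …(+2); best=129320 via (C,hash)

cost=129320; order=A,B,E,D,C; methods=nl_idx,hash,hash,hash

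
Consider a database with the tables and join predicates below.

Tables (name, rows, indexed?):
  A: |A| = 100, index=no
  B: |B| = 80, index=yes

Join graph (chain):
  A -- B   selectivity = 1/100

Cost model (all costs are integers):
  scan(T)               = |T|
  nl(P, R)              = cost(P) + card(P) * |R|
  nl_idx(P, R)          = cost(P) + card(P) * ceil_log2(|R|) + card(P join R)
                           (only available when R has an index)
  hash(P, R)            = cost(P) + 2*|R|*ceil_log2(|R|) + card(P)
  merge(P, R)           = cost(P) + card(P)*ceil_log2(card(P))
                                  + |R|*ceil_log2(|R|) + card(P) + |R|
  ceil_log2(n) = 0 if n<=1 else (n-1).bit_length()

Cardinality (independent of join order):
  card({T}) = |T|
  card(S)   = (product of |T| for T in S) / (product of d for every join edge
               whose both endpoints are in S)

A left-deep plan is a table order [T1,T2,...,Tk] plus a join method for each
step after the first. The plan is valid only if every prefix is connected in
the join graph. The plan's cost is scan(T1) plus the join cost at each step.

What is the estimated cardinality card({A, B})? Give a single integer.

Tables in S: A(100), B(80)
Edges inside S: A-B(d=100)
numerator = 100 * 80 = 8000
denominator = 100 = 100
card(S) = 8000 / 100 = 80

80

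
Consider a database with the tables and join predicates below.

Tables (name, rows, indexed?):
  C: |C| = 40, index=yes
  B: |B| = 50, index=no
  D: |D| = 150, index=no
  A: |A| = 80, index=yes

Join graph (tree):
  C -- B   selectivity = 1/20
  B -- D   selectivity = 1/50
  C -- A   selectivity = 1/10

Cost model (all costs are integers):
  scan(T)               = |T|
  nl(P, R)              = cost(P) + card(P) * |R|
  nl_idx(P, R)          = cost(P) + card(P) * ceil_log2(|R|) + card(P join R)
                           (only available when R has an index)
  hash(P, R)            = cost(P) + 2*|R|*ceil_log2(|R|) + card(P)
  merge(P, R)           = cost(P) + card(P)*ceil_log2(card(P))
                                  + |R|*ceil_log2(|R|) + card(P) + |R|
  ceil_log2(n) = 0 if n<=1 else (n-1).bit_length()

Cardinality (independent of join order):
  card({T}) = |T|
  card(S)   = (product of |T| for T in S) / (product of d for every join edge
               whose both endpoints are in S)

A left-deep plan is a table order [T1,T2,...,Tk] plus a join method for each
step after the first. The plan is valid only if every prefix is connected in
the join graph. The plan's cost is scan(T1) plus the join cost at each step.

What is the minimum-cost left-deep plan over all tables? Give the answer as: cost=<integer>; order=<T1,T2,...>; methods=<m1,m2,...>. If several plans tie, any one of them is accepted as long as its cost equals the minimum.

Selinger DP (subsets sized 1..n):
  {C}: scan cost=40, card=40
  {B}: scan cost=50, card=50
  {D}: scan cost=150, card=150
  {A}: scan cost=80, card=80
  {BC}: card=100; try (C,nl_idx)→450, (C,hash)→580, (B,merge)→670, (C,merge)→680, (B,hash)→680, (B,nl)→2040 …(+1); best=450 via (C,nl_idx)
  {AC}: card=320; try (C,hash)→640, (A,nl_idx)→640, (C,nl_idx)→880, (A,merge)→960, (C,merge)→1000, (A,hash)→1200 …(+2); best=640 via (C,hash)
  {BD}: card=150; try (B,hash)→900, (D,merge)→1750, (B,merge)→1850, (D,hash)→2500, (D,nl)→7550, (B,nl)→7650; best=900 via (B,hash)
  {BCD}: card=300; try (C,hash)→1530, (C,nl_idx)→2100, (C,merge)→2530, (D,merge)→2600, (D,hash)→2950, (C,nl)→6900 …(+1); best=1530 via (C,hash)
  {ABC}: card=800; try (B,hash)→1560, (A,hash)→1670, (A,merge)→1890, (A,nl_idx)→1950, (B,merge)→4190, (A,nl)→8450 …(+1); best=1560 via (B,hash)
  {ABCD}: card=2400; try (A,hash)→2950, (D,hash)→4760, (A,merge)→5170, (A,nl_idx)→6030, (D,merge)→11710, (A,nl)→25530 …(+1); best=2950 via (A,hash)

cost=2950; order=D,B,C,A; methods=hash,hash,hash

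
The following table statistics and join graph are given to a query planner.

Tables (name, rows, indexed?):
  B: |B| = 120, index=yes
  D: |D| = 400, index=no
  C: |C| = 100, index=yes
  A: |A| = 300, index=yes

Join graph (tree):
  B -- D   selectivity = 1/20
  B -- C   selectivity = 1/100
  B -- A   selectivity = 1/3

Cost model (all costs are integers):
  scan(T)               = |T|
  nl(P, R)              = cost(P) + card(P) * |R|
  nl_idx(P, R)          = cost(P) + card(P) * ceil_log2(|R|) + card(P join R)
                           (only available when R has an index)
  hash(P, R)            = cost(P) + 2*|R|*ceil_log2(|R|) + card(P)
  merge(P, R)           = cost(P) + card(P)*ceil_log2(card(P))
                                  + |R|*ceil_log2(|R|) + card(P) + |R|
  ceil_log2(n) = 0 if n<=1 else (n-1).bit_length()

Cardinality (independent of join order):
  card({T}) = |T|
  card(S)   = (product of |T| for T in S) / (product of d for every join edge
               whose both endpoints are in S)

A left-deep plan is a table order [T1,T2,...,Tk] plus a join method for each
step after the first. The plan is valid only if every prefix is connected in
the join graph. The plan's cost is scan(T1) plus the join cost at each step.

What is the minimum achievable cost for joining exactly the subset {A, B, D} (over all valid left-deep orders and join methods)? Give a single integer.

Selinger DP over subsets of {A,B,D}:
  {B}: scan cost=120, card=120
  {D}: scan cost=400, card=400
  {A}: scan cost=300, card=300
  {BD}: card=2400; try (B,hash)→2480, (D,merge)→5080, (B,merge)→5360, (B,nl_idx)→5600, (D,hash)→7440, (D,nl)→48120 …(+1); best=2480 via (B,hash)
  {AB}: card=12000; try (B,hash)→2280, (A,merge)→4080, (B,merge)→4260, (A,hash)→5640, (A,nl_idx)→13200, (B,nl_idx)→14400 …(+2); best=2280 via (B,hash)
  {ABD}: card=240000; try (A,hash)→10280, (D,hash)→21480, (A,merge)→36680, (D,merge)→186280, (A,nl_idx)→264080, (A,nl)→722480 …(+1); best=10280 via (A,hash)

10280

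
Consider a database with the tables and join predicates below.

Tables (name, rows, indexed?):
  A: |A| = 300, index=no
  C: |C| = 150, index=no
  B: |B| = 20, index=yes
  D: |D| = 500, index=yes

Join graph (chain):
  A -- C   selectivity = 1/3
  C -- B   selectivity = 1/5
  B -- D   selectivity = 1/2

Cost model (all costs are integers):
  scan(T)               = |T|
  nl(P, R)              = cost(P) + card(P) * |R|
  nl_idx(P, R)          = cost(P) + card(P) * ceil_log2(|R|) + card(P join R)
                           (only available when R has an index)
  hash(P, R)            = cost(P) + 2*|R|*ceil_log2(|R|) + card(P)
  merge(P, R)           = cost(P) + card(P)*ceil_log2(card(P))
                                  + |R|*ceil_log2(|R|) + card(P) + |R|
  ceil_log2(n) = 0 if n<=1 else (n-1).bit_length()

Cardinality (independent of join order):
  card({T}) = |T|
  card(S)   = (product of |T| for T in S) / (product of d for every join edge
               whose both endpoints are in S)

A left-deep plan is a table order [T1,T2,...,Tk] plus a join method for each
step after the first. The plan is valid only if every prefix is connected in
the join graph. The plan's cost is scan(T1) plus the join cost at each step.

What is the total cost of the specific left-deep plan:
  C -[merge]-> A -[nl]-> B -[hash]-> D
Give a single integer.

373500

step 1: scan C: cost=150, card=150
step 2: join A via merge
    card(P join A) = 150*300/(3) = 15000
    cost = 150 + 150*8 + 300*9 + 150 + 300 = 4500
step 3: join B via nl
    card(P join B) = 15000*20/(5) = 60000
    cost = 4500 + 15000*20 = 304500
step 4: join D via hash
    card(P join D) = 60000*500/(2) = 15000000
    cost = 304500 + 2*500*9 + 60000 = 373500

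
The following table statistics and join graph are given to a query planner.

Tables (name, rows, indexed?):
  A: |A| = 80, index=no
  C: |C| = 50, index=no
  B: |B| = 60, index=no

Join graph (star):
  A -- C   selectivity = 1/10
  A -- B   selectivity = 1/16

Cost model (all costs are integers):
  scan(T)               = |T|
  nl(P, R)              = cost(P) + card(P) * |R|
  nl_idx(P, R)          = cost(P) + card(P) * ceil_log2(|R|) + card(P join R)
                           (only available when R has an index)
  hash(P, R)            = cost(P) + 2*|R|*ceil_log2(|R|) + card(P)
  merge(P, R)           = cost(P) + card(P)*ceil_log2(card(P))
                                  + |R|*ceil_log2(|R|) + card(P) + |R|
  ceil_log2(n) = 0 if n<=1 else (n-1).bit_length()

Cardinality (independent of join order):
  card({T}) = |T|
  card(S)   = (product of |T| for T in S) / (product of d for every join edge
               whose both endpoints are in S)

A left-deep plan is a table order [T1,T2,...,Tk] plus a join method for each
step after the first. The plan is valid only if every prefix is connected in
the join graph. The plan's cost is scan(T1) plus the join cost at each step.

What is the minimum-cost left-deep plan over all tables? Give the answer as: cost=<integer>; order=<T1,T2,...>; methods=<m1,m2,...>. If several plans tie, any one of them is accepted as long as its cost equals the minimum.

cost=1780; order=A,B,C; methods=hash,hash

Selinger DP (subsets sized 1..n):
  {A}: scan cost=80, card=80
  {C}: scan cost=50, card=50
  {B}: scan cost=60, card=60
  {AC}: card=400; try (C,hash)→760, (A,merge)→1040, (C,merge)→1070, (A,hash)→1220, (A,nl)→4050, (C,nl)→4080; best=760 via (C,hash)
  {AB}: card=300; try (B,hash)→880, (A,merge)→1120, (B,merge)→1140, (A,hash)→1240, (A,nl)→4860, (B,nl)→4880; best=880 via (B,hash)
  {ABC}: card=1500; try (C,hash)→1780, (B,hash)→1880, (C,merge)→4230, (B,merge)→5180, (C,nl)→15880, (B,nl)→24760; best=1780 via (C,hash)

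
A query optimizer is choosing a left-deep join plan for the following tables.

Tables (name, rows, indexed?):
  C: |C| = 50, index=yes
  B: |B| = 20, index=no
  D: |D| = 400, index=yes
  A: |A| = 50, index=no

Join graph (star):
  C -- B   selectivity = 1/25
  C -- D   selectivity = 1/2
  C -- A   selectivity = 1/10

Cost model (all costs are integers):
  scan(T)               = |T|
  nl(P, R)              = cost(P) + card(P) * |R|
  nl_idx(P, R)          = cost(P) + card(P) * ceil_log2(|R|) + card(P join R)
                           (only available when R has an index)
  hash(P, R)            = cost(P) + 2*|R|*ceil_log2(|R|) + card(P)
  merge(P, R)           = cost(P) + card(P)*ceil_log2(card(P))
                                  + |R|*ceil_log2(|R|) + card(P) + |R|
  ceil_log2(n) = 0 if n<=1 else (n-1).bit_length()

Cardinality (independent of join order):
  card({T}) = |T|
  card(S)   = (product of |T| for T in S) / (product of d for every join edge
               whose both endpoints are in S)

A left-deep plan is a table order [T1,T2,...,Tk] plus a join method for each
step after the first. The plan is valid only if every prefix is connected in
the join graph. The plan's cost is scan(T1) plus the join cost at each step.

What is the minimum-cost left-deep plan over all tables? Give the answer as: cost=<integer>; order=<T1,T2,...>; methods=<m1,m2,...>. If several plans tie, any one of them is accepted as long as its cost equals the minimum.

cost=6610; order=B,C,A,D; methods=nl_idx,merge,merge

Selinger DP (subsets sized 1..n):
  {C}: scan cost=50, card=50
  {B}: scan cost=20, card=20
  {D}: scan cost=400, card=400
  {A}: scan cost=50, card=50
  {BC}: card=40; try (C,nl_idx)→180, (B,hash)→300, (C,merge)→490, (B,merge)→520, (C,hash)→640, (C,nl)→1020 …(+1); best=180 via (C,nl_idx)
  {CD}: card=10000; try (C,hash)→1400, (D,merge)→4400, (C,merge)→4750, (D,hash)→7300, (D,nl_idx)→10500, (C,nl_idx)→12800 …(+2); best=1400 via (C,hash)
  {AC}: card=250; try (C,nl_idx)→600, (C,hash)→700, (A,hash)→700, (C,merge)→750, (A,merge)→750, (C,nl)→2550 …(+1); best=600 via (C,nl_idx)
  {BCD}: card=8000; try (D,merge)→4460, (D,hash)→7420, (D,nl_idx)→8540, (B,hash)→11600, (D,nl)→16180, (B,merge)→151520 …(+1); best=4460 via (D,merge)
  {ABC}: card=200; try (A,merge)→810, (A,hash)→820, (B,hash)→1050, (A,nl)→2180, (B,merge)→2970, (B,nl)→5600; best=810 via (A,merge)
  {ACD}: card=50000; try (D,merge)→6850, (D,hash)→8050, (A,hash)→12000, (D,nl_idx)→52850, (D,nl)→100600, (A,merge)→151750 …(+1); best=6850 via (D,merge)
  {ABCD}: card=40000; try (D,merge)→6610, (D,hash)→8210, (A,hash)→13060, (D,nl_idx)→42610, (B,hash)→57050, (D,nl)→80810 …(+4); best=6610 via (D,merge)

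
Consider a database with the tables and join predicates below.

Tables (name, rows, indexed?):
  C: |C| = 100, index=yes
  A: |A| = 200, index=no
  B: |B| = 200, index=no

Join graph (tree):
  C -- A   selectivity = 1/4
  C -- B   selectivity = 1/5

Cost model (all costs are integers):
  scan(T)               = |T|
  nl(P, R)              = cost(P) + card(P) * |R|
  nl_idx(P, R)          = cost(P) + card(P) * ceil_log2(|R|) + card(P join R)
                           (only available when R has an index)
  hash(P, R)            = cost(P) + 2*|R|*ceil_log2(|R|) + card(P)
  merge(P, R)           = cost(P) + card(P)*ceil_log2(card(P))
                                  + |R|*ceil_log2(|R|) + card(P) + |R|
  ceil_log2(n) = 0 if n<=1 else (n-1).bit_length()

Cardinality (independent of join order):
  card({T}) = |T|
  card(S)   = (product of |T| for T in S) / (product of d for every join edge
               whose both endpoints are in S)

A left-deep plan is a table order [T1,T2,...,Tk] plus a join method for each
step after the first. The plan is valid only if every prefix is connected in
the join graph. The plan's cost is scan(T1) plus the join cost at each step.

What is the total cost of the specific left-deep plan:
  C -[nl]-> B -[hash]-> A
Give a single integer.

27300

step 1: scan C: cost=100, card=100
step 2: join B via nl
    card(P join B) = 100*200/(5) = 4000
    cost = 100 + 100*200 = 20100
step 3: join A via hash
    card(P join A) = 4000*200/(4) = 200000
    cost = 20100 + 2*200*8 + 4000 = 27300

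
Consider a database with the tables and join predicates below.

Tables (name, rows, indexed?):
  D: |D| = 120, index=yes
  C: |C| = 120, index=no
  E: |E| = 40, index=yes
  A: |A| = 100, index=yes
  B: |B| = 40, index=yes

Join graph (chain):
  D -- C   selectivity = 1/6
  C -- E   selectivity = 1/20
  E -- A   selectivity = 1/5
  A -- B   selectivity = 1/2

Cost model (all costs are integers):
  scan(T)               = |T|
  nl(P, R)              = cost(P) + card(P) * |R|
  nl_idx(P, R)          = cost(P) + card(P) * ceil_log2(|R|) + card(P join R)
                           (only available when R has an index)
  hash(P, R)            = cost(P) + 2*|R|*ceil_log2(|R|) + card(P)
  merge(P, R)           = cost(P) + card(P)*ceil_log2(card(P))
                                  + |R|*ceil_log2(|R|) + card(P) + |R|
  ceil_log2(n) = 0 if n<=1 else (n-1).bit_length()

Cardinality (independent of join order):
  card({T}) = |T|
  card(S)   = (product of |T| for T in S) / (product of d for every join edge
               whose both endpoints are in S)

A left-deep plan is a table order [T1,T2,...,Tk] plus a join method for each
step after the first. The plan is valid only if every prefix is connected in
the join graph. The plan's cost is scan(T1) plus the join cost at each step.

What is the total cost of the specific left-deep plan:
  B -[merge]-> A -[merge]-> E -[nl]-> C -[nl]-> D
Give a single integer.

step 1: scan B: cost=40, card=40
step 2: join A via merge
    card(P join A) = 40*100/(2) = 2000
    cost = 40 + 40*6 + 100*7 + 40 + 100 = 1120
step 3: join E via merge
    card(P join E) = 2000*40/(5) = 16000
    cost = 1120 + 2000*11 + 40*6 + 2000 + 40 = 25400
step 4: join C via nl
    card(P join C) = 16000*120/(20) = 96000
    cost = 25400 + 16000*120 = 1945400
step 5: join D via nl
    card(P join D) = 96000*120/(6) = 1920000
    cost = 1945400 + 96000*120 = 13465400

13465400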